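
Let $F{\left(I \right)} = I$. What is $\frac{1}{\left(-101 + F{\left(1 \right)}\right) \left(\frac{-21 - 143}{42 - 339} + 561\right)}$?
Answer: $- \frac{297}{16678100} \approx -1.7808 \cdot 10^{-5}$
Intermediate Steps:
$\frac{1}{\left(-101 + F{\left(1 \right)}\right) \left(\frac{-21 - 143}{42 - 339} + 561\right)} = \frac{1}{\left(-101 + 1\right) \left(\frac{-21 - 143}{42 - 339} + 561\right)} = \frac{1}{\left(-100\right) \left(- \frac{164}{-297} + 561\right)} = - \frac{1}{100 \left(\left(-164\right) \left(- \frac{1}{297}\right) + 561\right)} = - \frac{1}{100 \left(\frac{164}{297} + 561\right)} = - \frac{1}{100 \cdot \frac{166781}{297}} = \left(- \frac{1}{100}\right) \frac{297}{166781} = - \frac{297}{16678100}$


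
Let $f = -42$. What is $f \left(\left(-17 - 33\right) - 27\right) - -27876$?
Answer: $31110$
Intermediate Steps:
$f \left(\left(-17 - 33\right) - 27\right) - -27876 = - 42 \left(\left(-17 - 33\right) - 27\right) - -27876 = - 42 \left(-50 - 27\right) + 27876 = \left(-42\right) \left(-77\right) + 27876 = 3234 + 27876 = 31110$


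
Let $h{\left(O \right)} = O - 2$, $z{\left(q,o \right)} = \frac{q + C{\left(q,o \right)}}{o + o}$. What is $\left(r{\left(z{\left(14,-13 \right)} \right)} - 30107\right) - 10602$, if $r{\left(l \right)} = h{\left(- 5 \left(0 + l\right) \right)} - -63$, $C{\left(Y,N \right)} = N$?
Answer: $- \frac{1056843}{26} \approx -40648.0$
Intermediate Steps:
$z{\left(q,o \right)} = \frac{o + q}{2 o}$ ($z{\left(q,o \right)} = \frac{q + o}{o + o} = \frac{o + q}{2 o}$)
$h{\left(O \right)} = -2 + O$
$r{\left(l \right)} = 61 - 5 l$ ($r{\left(l \right)} = \left(-2 - 5 \left(0 + l\right)\right) - -63 = \left(-2 - 5 l\right) + 63 = 61 - 5 l$)
$\left(r{\left(z{\left(14,-13 \right)} \right)} - 30107\right) - 10602 = \left(\left(61 - 5 \frac{-13 + 14}{2 \left(-13\right)}\right) - 30107\right) - 10602 = \left(\left(61 - 5 \cdot \frac{1}{2} \left(- \frac{1}{13}\right) 1\right) - 30107\right) - 10602 = \left(\left(61 - - \frac{5}{26}\right) - 30107\right) - 10602 = \left(\left(61 + \frac{5}{26}\right) - 30107\right) - 10602 = \left(\frac{1591}{26} - 30107\right) - 10602 = - \frac{781191}{26} - 10602 = - \frac{1056843}{26}$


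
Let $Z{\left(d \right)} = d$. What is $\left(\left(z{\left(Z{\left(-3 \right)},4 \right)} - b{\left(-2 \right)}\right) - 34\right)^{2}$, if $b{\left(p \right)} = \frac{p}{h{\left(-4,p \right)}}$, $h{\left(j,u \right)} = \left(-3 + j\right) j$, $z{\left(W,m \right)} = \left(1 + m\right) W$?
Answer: $\frac{469225}{196} \approx 2394.0$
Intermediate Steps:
$z{\left(W,m \right)} = W \left(1 + m\right)$
$h{\left(j,u \right)} = j \left(-3 + j\right)$
$b{\left(p \right)} = \frac{p}{28}$ ($b{\left(p \right)} = \frac{p}{\left(-4\right) \left(-3 - 4\right)} = \frac{p}{\left(-4\right) \left(-7\right)} = \frac{p}{28}$)
$\left(\left(z{\left(Z{\left(-3 \right)},4 \right)} - b{\left(-2 \right)}\right) - 34\right)^{2} = \left(\left(- 3 \left(1 + 4\right) - \frac{1}{28} \left(-2\right)\right) - 34\right)^{2} = \left(\left(\left(-3\right) 5 - - \frac{1}{14}\right) - 34\right)^{2} = \left(\left(-15 + \frac{1}{14}\right) - 34\right)^{2} = \left(- \frac{209}{14} - 34\right)^{2} = \left(- \frac{685}{14}\right)^{2} = \frac{469225}{196}$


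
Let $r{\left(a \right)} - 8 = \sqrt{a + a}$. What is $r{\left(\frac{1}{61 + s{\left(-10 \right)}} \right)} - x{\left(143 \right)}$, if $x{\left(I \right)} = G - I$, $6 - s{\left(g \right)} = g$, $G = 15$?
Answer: $136 + \frac{\sqrt{154}}{77} \approx 136.16$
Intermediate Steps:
$s{\left(g \right)} = 6 - g$
$x{\left(I \right)} = 15 - I$
$r{\left(a \right)} = 8 + \sqrt{2} \sqrt{a}$ ($r{\left(a \right)} = 8 + \sqrt{a + a} = 8 + \sqrt{2 a} = 8 + \sqrt{2} \sqrt{a}$)
$r{\left(\frac{1}{61 + s{\left(-10 \right)}} \right)} - x{\left(143 \right)} = \left(8 + \sqrt{2} \sqrt{\frac{1}{61 + \left(6 - -10\right)}}\right) - \left(15 - 143\right) = \left(8 + \sqrt{2} \sqrt{\frac{1}{61 + \left(6 + 10\right)}}\right) - \left(15 - 143\right) = \left(8 + \sqrt{2} \sqrt{\frac{1}{61 + 16}}\right) - -128 = \left(8 + \sqrt{2} \sqrt{\frac{1}{77}}\right) + 128 = \left(8 + \frac{\sqrt{2}}{\sqrt{77}}\right) + 128 = \left(8 + \sqrt{2} \frac{\sqrt{77}}{77}\right) + 128 = \left(8 + \frac{\sqrt{154}}{77}\right) + 128 = 136 + \frac{\sqrt{154}}{77}$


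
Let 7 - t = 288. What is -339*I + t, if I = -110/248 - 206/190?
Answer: 2790803/11780 ≈ 236.91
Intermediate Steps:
t = -281 (t = 7 - 1*288 = 7 - 288 = -281)
I = -17997/11780 (I = -110*1/248 - 206*1/190 = -55/124 - 103/95 = -17997/11780 ≈ -1.5278)
-339*I + t = -339*(-17997/11780) - 281 = 6100983/11780 - 281 = 2790803/11780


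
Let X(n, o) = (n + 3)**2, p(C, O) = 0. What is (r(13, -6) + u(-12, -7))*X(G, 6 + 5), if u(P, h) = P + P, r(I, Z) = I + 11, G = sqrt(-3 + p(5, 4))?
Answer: 0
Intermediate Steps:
G = I*sqrt(3) (G = sqrt(-3 + 0) = sqrt(-3) = I*sqrt(3) ≈ 1.732*I)
X(n, o) = (3 + n)**2
r(I, Z) = 11 + I
u(P, h) = 2*P
(r(13, -6) + u(-12, -7))*X(G, 6 + 5) = ((11 + 13) + 2*(-12))*(3 + I*sqrt(3))**2 = (24 - 24)*(3 + I*sqrt(3))**2 = 0*(3 + I*sqrt(3))**2 = 0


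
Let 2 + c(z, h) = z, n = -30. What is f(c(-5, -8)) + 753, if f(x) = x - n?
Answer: 776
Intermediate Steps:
c(z, h) = -2 + z
f(x) = 30 + x (f(x) = x - 1*(-30) = x + 30 = 30 + x)
f(c(-5, -8)) + 753 = (30 + (-2 - 5)) + 753 = (30 - 7) + 753 = 23 + 753 = 776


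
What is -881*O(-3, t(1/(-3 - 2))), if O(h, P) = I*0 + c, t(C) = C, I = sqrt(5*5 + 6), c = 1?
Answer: -881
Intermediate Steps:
I = sqrt(31) (I = sqrt(25 + 6) = sqrt(31) ≈ 5.5678)
O(h, P) = 1 (O(h, P) = sqrt(31)*0 + 1 = 0 + 1 = 1)
-881*O(-3, t(1/(-3 - 2))) = -881*1 = -881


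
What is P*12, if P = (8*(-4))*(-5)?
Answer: 1920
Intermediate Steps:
P = 160 (P = -32*(-5) = 160)
P*12 = 160*12 = 1920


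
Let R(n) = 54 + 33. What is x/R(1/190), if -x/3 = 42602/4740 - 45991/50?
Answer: 5396681/171825 ≈ 31.408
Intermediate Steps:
x = 5396681/1975 (x = -3*(42602/4740 - 45991/50) = -3*(42602*(1/4740) - 45991*1/50) = -3*(21301/2370 - 45991/50) = -3*(-5396681/5925) = 5396681/1975 ≈ 2732.5)
R(n) = 87
x/R(1/190) = (5396681/1975)/87 = (5396681/1975)*(1/87) = 5396681/171825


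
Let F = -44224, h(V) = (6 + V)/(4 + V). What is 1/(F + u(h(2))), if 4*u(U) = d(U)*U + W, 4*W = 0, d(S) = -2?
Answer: -3/132674 ≈ -2.2612e-5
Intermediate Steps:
h(V) = (6 + V)/(4 + V)
W = 0 (W = (¼)*0 = 0)
u(U) = -U/2 (u(U) = (-2*U + 0)/4 = (-2*U)/4 = -U/2)
1/(F + u(h(2))) = 1/(-44224 - (6 + 2)/(2*(4 + 2))) = 1/(-44224 - 8/(2*6)) = 1/(-44224 - 8/12) = 1/(-44224 - ½*4/3) = 1/(-44224 - ⅔) = 1/(-132674/3) = -3/132674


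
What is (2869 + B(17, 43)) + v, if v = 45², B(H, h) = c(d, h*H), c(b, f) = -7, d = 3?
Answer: 4887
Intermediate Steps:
B(H, h) = -7
v = 2025
(2869 + B(17, 43)) + v = (2869 - 7) + 2025 = 2862 + 2025 = 4887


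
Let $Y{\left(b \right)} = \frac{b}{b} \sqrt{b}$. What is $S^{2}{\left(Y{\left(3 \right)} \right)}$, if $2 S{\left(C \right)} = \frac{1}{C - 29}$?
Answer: $\frac{1}{4 \left(29 - \sqrt{3}\right)^{2}} \approx 0.00033623$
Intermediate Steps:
$Y{\left(b \right)} = \sqrt{b}$ ($Y{\left(b \right)} = 1 \sqrt{b} = \sqrt{b}$)
$S{\left(C \right)} = \frac{1}{2 \left(-29 + C\right)}$ ($S{\left(C \right)} = \frac{1}{2 \left(C - 29\right)} = \frac{1}{2 \left(-29 + C\right)}$)
$S^{2}{\left(Y{\left(3 \right)} \right)} = \left(\frac{1}{2 \left(-29 + \sqrt{3}\right)}\right)^{2} = \frac{1}{4 \left(-29 + \sqrt{3}\right)^{2}}$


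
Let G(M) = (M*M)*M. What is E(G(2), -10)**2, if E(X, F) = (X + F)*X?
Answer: 256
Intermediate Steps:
G(M) = M**3 (G(M) = M**2*M = M**3)
E(X, F) = X*(F + X) (E(X, F) = (F + X)*X = X*(F + X))
E(G(2), -10)**2 = (2**3*(-10 + 2**3))**2 = (8*(-10 + 8))**2 = (8*(-2))**2 = (-16)**2 = 256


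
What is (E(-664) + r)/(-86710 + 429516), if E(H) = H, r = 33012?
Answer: 16174/171403 ≈ 0.094362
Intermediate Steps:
(E(-664) + r)/(-86710 + 429516) = (-664 + 33012)/(-86710 + 429516) = 32348/342806 = 32348*(1/342806) = 16174/171403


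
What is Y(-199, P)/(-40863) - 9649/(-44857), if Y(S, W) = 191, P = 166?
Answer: 385719400/1832991591 ≈ 0.21043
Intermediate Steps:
Y(-199, P)/(-40863) - 9649/(-44857) = 191/(-40863) - 9649/(-44857) = 191*(-1/40863) - 9649*(-1/44857) = -191/40863 + 9649/44857 = 385719400/1832991591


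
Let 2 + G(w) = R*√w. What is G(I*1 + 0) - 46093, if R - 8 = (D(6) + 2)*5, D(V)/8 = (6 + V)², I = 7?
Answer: -46095 + 5778*√7 ≈ -30808.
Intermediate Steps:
D(V) = 8*(6 + V)²
R = 5778 (R = 8 + (8*(6 + 6)² + 2)*5 = 8 + (8*12² + 2)*5 = 8 + (8*144 + 2)*5 = 8 + (1152 + 2)*5 = 8 + 1154*5 = 8 + 5770 = 5778)
G(w) = -2 + 5778*√w
G(I*1 + 0) - 46093 = (-2 + 5778*√(7*1 + 0)) - 46093 = (-2 + 5778*√(7 + 0)) - 46093 = (-2 + 5778*√7) - 46093 = -46095 + 5778*√7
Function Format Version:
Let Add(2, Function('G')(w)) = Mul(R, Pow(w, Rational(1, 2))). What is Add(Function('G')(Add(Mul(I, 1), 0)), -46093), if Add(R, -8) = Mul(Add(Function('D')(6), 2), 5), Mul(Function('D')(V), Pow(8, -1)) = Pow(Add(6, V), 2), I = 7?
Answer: Add(-46095, Mul(5778, Pow(7, Rational(1, 2)))) ≈ -30808.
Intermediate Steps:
Function('D')(V) = Mul(8, Pow(Add(6, V), 2))
R = 5778 (R = Add(8, Mul(Add(Mul(8, Pow(Add(6, 6), 2)), 2), 5)) = Add(8, Mul(Add(Mul(8, Pow(12, 2)), 2), 5)) = Add(8, Mul(Add(Mul(8, 144), 2), 5)) = Add(8, Mul(Add(1152, 2), 5)) = Add(8, Mul(1154, 5)) = Add(8, 5770) = 5778)
Function('G')(w) = Add(-2, Mul(5778, Pow(w, Rational(1, 2))))
Add(Function('G')(Add(Mul(I, 1), 0)), -46093) = Add(Add(-2, Mul(5778, Pow(Add(Mul(7, 1), 0), Rational(1, 2)))), -46093) = Add(Add(-2, Mul(5778, Pow(Add(7, 0), Rational(1, 2)))), -46093) = Add(Add(-2, Mul(5778, Pow(7, Rational(1, 2)))), -46093) = Add(-46095, Mul(5778, Pow(7, Rational(1, 2))))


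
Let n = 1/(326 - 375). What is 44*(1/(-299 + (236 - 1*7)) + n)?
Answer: -374/245 ≈ -1.5265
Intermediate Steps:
n = -1/49 (n = 1/(-49) = -1/49 ≈ -0.020408)
44*(1/(-299 + (236 - 1*7)) + n) = 44*(1/(-299 + (236 - 1*7)) - 1/49) = 44*(1/(-299 + (236 - 7)) - 1/49) = 44*(1/(-299 + 229) - 1/49) = 44*(1/(-70) - 1/49) = 44*(-1/70 - 1/49) = 44*(-17/490) = -374/245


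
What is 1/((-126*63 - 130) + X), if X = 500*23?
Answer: 1/3432 ≈ 0.00029138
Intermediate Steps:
X = 11500
1/((-126*63 - 130) + X) = 1/((-126*63 - 130) + 11500) = 1/((-7938 - 130) + 11500) = 1/(-8068 + 11500) = 1/3432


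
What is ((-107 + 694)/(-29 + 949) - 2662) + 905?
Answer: -1615853/920 ≈ -1756.4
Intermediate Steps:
((-107 + 694)/(-29 + 949) - 2662) + 905 = (587/920 - 2662) + 905 = -2448453/920 + 905 = -1615853/920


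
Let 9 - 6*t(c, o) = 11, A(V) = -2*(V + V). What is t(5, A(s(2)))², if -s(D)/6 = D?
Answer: ⅑ ≈ 0.11111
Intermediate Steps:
s(D) = -6*D
A(V) = -4*V
t(c, o) = -⅓ (t(c, o) = 3/2 - ⅙*11 = 3/2 - 11/6 = -⅓)
t(5, A(s(2)))² = (-⅓)² = ⅑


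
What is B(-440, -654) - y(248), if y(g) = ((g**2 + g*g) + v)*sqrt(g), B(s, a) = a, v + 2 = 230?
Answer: -654 - 246472*sqrt(62) ≈ -1.9414e+6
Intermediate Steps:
v = 228 (v = -2 + 230 = 228)
y(g) = sqrt(g)*(228 + 2*g**2) (y(g) = ((g**2 + g*g) + 228)*sqrt(g) = ((g**2 + g**2) + 228)*sqrt(g) = (2*g**2 + 228)*sqrt(g) = (228 + 2*g**2)*sqrt(g) = sqrt(g)*(228 + 2*g**2))
B(-440, -654) - y(248) = -654 - 2*sqrt(248)*(114 + 248**2) = -654 - 2*2*sqrt(62)*(114 + 61504) = -654 - 2*2*sqrt(62)*61618 = -654 - 246472*sqrt(62)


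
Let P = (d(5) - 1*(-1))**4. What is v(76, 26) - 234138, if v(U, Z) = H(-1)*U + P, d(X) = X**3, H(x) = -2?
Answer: 251813086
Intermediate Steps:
P = 252047376 (P = (5**3 - 1*(-1))**4 = (125 + 1)**4 = 126**4 = 252047376)
v(U, Z) = 252047376 - 2*U (v(U, Z) = -2*U + 252047376 = 252047376 - 2*U)
v(76, 26) - 234138 = (252047376 - 2*76) - 234138 = (252047376 - 152) - 234138 = 252047224 - 234138 = 251813086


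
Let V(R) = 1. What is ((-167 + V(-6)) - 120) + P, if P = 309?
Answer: 23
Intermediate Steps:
((-167 + V(-6)) - 120) + P = ((-167 + 1) - 120) + 309 = (-166 - 120) + 309 = -286 + 309 = 23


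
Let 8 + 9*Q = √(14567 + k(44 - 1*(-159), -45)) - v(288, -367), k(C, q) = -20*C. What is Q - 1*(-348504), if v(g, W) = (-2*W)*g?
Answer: 2925136/9 + √10507/9 ≈ 3.2503e+5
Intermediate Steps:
v(g, W) = -2*W*g
Q = -211400/9 + √10507/9 (Q = -8/9 + (√(14567 - 20*(44 - 1*(-159))) - (-2)*(-367)*288)/9 = -8/9 + (√(14567 - 20*(44 + 159)) - 1*211392)/9 = -8/9 + (√(14567 - 20*203) - 211392)/9 = -8/9 + (√(14567 - 4060) - 211392)/9 = -8/9 + (√10507 - 211392)/9 = -8/9 + (-211392 + √10507)/9 = -8/9 + (-23488 + √10507/9) = -211400/9 + √10507/9 ≈ -23478.)
Q - 1*(-348504) = (-211400/9 + √10507/9) - 1*(-348504) = (-211400/9 + √10507/9) + 348504 = 2925136/9 + √10507/9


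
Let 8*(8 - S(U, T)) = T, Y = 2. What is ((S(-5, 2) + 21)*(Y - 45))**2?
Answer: 24453025/16 ≈ 1.5283e+6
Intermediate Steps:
S(U, T) = 8 - T/8
((S(-5, 2) + 21)*(Y - 45))**2 = (((8 - 1/8*2) + 21)*(2 - 45))**2 = (((8 - 1/4) + 21)*(-43))**2 = ((31/4 + 21)*(-43))**2 = ((115/4)*(-43))**2 = (-4945/4)**2 = 24453025/16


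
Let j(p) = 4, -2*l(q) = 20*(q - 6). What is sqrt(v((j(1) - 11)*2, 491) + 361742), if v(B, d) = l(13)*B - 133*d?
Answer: 71*sqrt(59) ≈ 545.36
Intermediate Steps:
l(q) = 60 - 10*q (l(q) = -10*(q - 6) = -10*(-6 + q) = -(-120 + 20*q)/2 = 60 - 10*q)
v(B, d) = -133*d - 70*B (v(B, d) = (60 - 10*13)*B - 133*d = (60 - 130)*B - 133*d = -70*B - 133*d = -133*d - 70*B)
sqrt(v((j(1) - 11)*2, 491) + 361742) = sqrt((-133*491 - 70*(4 - 11)*2) + 361742) = sqrt((-65303 - (-490)*2) + 361742) = sqrt((-65303 - 70*(-14)) + 361742) = sqrt((-65303 + 980) + 361742) = sqrt(-64323 + 361742) = sqrt(297419) = 71*sqrt(59)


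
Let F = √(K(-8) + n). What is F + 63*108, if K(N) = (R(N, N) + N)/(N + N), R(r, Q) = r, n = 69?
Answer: 6804 + √70 ≈ 6812.4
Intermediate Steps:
K(N) = 1 (K(N) = (N + N)/(N + N) = (2*N)/((2*N)) = (2*N)*(1/(2*N)) = 1)
F = √70 (F = √(1 + 69) = √70 ≈ 8.3666)
F + 63*108 = √70 + 63*108 = √70 + 6804 = 6804 + √70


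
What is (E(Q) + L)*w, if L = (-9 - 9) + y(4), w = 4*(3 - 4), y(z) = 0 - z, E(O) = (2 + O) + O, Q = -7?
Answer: 136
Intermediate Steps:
E(O) = 2 + 2*O
y(z) = -z
w = -4 (w = 4*(-1) = -4)
L = -22 (L = (-9 - 9) - 1*4 = -18 - 4 = -22)
(E(Q) + L)*w = ((2 + 2*(-7)) - 22)*(-4) = ((2 - 14) - 22)*(-4) = (-12 - 22)*(-4) = -34*(-4) = 136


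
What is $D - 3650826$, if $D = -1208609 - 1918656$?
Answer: $-6778091$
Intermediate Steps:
$D = -3127265$ ($D = -1208609 - 1918656 = -3127265$)
$D - 3650826 = -3127265 - 3650826 = -6778091$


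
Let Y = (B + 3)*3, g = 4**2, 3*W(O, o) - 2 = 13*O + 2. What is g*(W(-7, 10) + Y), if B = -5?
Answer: -560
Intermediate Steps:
W(O, o) = 4/3 + 13*O/3 (W(O, o) = 2/3 + (13*O + 2)/3 = 2/3 + (2 + 13*O)/3 = 2/3 + (2/3 + 13*O/3) = 4/3 + 13*O/3)
g = 16
Y = -6 (Y = (-5 + 3)*3 = -2*3 = -6)
g*(W(-7, 10) + Y) = 16*((4/3 + (13/3)*(-7)) - 6) = 16*((4/3 - 91/3) - 6) = 16*(-29 - 6) = 16*(-35) = -560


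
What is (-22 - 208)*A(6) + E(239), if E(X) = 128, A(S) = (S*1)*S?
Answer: -8152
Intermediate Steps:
A(S) = S² (A(S) = S*S = S²)
(-22 - 208)*A(6) + E(239) = (-22 - 208)*6² + 128 = -230*36 + 128 = -8280 + 128 = -8152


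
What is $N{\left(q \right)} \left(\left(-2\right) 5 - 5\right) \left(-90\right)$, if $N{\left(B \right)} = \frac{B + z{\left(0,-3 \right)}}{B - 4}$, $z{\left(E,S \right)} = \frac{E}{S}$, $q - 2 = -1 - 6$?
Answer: $750$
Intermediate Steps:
$q = -5$ ($q = 2 - 7 = -5$)
$N{\left(B \right)} = \frac{B}{-4 + B}$ ($N{\left(B \right)} = \frac{B + \frac{0}{-3}}{B - 4} = \frac{B + 0 \left(- \frac{1}{3}\right)}{-4 + B} = \frac{B + 0}{-4 + B} = \frac{B}{-4 + B}$)
$N{\left(q \right)} \left(\left(-2\right) 5 - 5\right) \left(-90\right) = - \frac{5}{-4 - 5} \left(\left(-2\right) 5 - 5\right) \left(-90\right) = - \frac{5}{-9} \left(-10 - 5\right) \left(-90\right) = \left(-5\right) \left(- \frac{1}{9}\right) \left(-15\right) \left(-90\right) = \frac{5}{9} \left(-15\right) \left(-90\right) = \left(- \frac{25}{3}\right) \left(-90\right) = 750$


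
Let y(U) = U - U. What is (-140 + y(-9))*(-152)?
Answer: 21280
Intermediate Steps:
y(U) = 0
(-140 + y(-9))*(-152) = (-140 + 0)*(-152) = -140*(-152) = 21280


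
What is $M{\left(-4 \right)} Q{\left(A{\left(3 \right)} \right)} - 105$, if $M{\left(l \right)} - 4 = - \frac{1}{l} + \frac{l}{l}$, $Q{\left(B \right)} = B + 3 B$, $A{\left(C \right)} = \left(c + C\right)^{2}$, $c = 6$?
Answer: $1596$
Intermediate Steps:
$A{\left(C \right)} = \left(6 + C\right)^{2}$
$Q{\left(B \right)} = 4 B$
$M{\left(l \right)} = 5 - \frac{1}{l}$ ($M{\left(l \right)} = 4 - \left(\frac{1}{l} - \frac{l}{l}\right) = 4 + \left(- \frac{1}{l} + 1\right) = 4 + \left(1 - \frac{1}{l}\right) = 5 - \frac{1}{l}$)
$M{\left(-4 \right)} Q{\left(A{\left(3 \right)} \right)} - 105 = \left(5 - \frac{1}{-4}\right) 4 \left(6 + 3\right)^{2} - 105 = \left(5 - - \frac{1}{4}\right) 4 \cdot 9^{2} - 105 = \left(5 + \frac{1}{4}\right) 4 \cdot 81 - 105 = \frac{21}{4} \cdot 324 - 105 = 1701 - 105 = 1596$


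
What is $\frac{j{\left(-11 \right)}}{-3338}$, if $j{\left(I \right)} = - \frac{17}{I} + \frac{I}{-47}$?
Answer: $- \frac{460}{862873} \approx -0.0005331$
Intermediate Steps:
$j{\left(I \right)} = - \frac{17}{I} - \frac{I}{47}$ ($j{\left(I \right)} = - \frac{17}{I} + I \left(- \frac{1}{47}\right) = - \frac{17}{I} - \frac{I}{47}$)
$\frac{j{\left(-11 \right)}}{-3338} = \frac{- \frac{17}{-11} - - \frac{11}{47}}{-3338} = \left(\left(-17\right) \left(- \frac{1}{11}\right) + \frac{11}{47}\right) \left(- \frac{1}{3338}\right) = \left(\frac{17}{11} + \frac{11}{47}\right) \left(- \frac{1}{3338}\right) = \frac{920}{517} \left(- \frac{1}{3338}\right) = - \frac{460}{862873}$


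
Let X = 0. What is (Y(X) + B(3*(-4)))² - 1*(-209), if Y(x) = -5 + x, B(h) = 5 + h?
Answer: 353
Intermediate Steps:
(Y(X) + B(3*(-4)))² - 1*(-209) = ((-5 + 0) + (5 + 3*(-4)))² - 1*(-209) = (-5 + (5 - 12))² + 209 = (-5 - 7)² + 209 = (-12)² + 209 = 144 + 209 = 353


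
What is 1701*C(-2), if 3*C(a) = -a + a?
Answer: 0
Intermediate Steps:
C(a) = 0 (C(a) = (-a + a)/3 = (⅓)*0 = 0)
1701*C(-2) = 1701*0 = 0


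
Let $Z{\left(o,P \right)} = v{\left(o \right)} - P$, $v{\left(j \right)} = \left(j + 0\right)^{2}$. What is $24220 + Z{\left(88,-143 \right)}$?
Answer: $32107$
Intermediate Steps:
$v{\left(j \right)} = j^{2}$
$Z{\left(o,P \right)} = o^{2} - P$
$24220 + Z{\left(88,-143 \right)} = 24220 - \left(-143 - 88^{2}\right) = 24220 + \left(7744 + 143\right) = 24220 + 7887 = 32107$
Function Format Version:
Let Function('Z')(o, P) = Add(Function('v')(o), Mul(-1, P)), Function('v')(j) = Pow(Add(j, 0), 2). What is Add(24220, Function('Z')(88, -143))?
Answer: 32107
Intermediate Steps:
Function('v')(j) = Pow(j, 2)
Function('Z')(o, P) = Add(Pow(o, 2), Mul(-1, P))
Add(24220, Function('Z')(88, -143)) = Add(24220, Add(Pow(88, 2), Mul(-1, -143))) = Add(24220, Add(7744, 143)) = Add(24220, 7887) = 32107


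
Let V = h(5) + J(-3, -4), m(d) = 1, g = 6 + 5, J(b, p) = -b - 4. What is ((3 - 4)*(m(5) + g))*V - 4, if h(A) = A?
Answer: -52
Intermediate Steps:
J(b, p) = -4 - b
g = 11
V = 4 (V = 5 + (-4 - 1*(-3)) = 5 + (-4 + 3) = 5 - 1 = 4)
((3 - 4)*(m(5) + g))*V - 4 = ((3 - 4)*(1 + 11))*4 - 4 = -1*12*4 - 4 = -12*4 - 4 = -48 - 4 = -52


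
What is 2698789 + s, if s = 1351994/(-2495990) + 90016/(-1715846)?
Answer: 412792646408478082/152954802055 ≈ 2.6988e+6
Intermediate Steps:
s = -90874733313/152954802055 (s = 1351994*(-1/2495990) + 90016*(-1/1715846) = -96571/178285 - 45008/857923 = -90874733313/152954802055 ≈ -0.59413)
2698789 + s = 2698789 - 90874733313/152954802055 = 412792646408478082/152954802055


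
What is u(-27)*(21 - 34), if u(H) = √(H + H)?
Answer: -39*I*√6 ≈ -95.53*I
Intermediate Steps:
u(H) = √2*√H (u(H) = √(2*H) = √2*√H)
u(-27)*(21 - 34) = (√2*√(-27))*(21 - 34) = (√2*(3*I*√3))*(-13) = (3*I*√6)*(-13) = -39*I*√6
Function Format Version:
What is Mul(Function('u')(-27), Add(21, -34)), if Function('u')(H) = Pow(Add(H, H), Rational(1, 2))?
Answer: Mul(-39, I, Pow(6, Rational(1, 2))) ≈ Mul(-95.530, I)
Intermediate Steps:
Function('u')(H) = Mul(Pow(2, Rational(1, 2)), Pow(H, Rational(1, 2))) (Function('u')(H) = Pow(Mul(2, H), Rational(1, 2)) = Mul(Pow(2, Rational(1, 2)), Pow(H, Rational(1, 2))))
Mul(Function('u')(-27), Add(21, -34)) = Mul(Mul(Pow(2, Rational(1, 2)), Pow(-27, Rational(1, 2))), Add(21, -34)) = Mul(Mul(Pow(2, Rational(1, 2)), Mul(3, I, Pow(3, Rational(1, 2)))), -13) = Mul(Mul(3, I, Pow(6, Rational(1, 2))), -13) = Mul(-39, I, Pow(6, Rational(1, 2)))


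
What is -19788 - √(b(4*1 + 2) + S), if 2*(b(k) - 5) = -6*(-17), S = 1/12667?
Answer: -19788 - 3*√998374939/12667 ≈ -19795.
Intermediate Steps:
S = 1/12667 ≈ 7.8945e-5
b(k) = 56 (b(k) = 5 + (-6*(-17))/2 = 5 + (½)*102 = 5 + 51 = 56)
-19788 - √(b(4*1 + 2) + S) = -19788 - √(56 + 1/12667) = -19788 - √(709353/12667) = -19788 - 3*√998374939/12667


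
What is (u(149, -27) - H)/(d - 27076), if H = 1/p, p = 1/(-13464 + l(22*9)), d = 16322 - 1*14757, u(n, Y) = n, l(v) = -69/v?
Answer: -898481/1683726 ≈ -0.53363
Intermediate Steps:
d = 1565 (d = 16322 - 14757 = 1565)
p = -66/888647 (p = 1/(-13464 - 69/(22*9)) = 1/(-13464 - 69/198) = 1/(-13464 - 69*1/198) = 1/(-13464 - 23/66) = 1/(-888647/66) = -66/888647 ≈ -7.4270e-5)
H = -888647/66 (H = 1/(-66/888647) = -888647/66 ≈ -13464.)
(u(149, -27) - H)/(d - 27076) = (149 - 1*(-888647/66))/(1565 - 27076) = (149 + 888647/66)/(-25511) = (898481/66)*(-1/25511) = -898481/1683726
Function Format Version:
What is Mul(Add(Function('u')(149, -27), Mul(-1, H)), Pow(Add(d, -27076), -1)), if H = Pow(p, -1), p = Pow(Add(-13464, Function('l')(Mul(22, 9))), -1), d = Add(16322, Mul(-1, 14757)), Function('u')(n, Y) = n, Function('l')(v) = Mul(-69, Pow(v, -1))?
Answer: Rational(-898481, 1683726) ≈ -0.53363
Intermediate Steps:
d = 1565 (d = Add(16322, -14757) = 1565)
p = Rational(-66, 888647) (p = Pow(Add(-13464, Mul(-69, Pow(Mul(22, 9), -1))), -1) = Pow(Add(-13464, Mul(-69, Pow(198, -1))), -1) = Pow(Add(-13464, Mul(-69, Rational(1, 198))), -1) = Pow(Add(-13464, Rational(-23, 66)), -1) = Pow(Rational(-888647, 66), -1) = Rational(-66, 888647) ≈ -7.4270e-5)
H = Rational(-888647, 66) (H = Pow(Rational(-66, 888647), -1) = Rational(-888647, 66) ≈ -13464.)
Mul(Add(Function('u')(149, -27), Mul(-1, H)), Pow(Add(d, -27076), -1)) = Mul(Add(149, Mul(-1, Rational(-888647, 66))), Pow(Add(1565, -27076), -1)) = Mul(Add(149, Rational(888647, 66)), Pow(-25511, -1)) = Mul(Rational(898481, 66), Rational(-1, 25511)) = Rational(-898481, 1683726)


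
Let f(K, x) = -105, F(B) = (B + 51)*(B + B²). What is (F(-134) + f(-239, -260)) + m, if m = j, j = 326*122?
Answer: -1439559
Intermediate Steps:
F(B) = (51 + B)*(B + B²)
j = 39772
m = 39772
(F(-134) + f(-239, -260)) + m = (-134*(51 + (-134)² + 52*(-134)) - 105) + 39772 = (-134*(51 + 17956 - 6968) - 105) + 39772 = (-134*11039 - 105) + 39772 = (-1479226 - 105) + 39772 = -1479331 + 39772 = -1439559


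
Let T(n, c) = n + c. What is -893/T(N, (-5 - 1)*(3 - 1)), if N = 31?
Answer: -47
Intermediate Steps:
T(n, c) = c + n
-893/T(N, (-5 - 1)*(3 - 1)) = -893/((-5 - 1)*(3 - 1) + 31) = -893/(-6*2 + 31) = -893/(-12 + 31) = -893/19 = -893*1/19 = -47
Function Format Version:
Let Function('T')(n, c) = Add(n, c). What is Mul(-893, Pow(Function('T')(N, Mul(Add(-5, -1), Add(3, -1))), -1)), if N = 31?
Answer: -47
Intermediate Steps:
Function('T')(n, c) = Add(c, n)
Mul(-893, Pow(Function('T')(N, Mul(Add(-5, -1), Add(3, -1))), -1)) = Mul(-893, Pow(Add(Mul(Add(-5, -1), Add(3, -1)), 31), -1)) = Mul(-893, Pow(Add(Mul(-6, 2), 31), -1)) = Mul(-893, Pow(Add(-12, 31), -1)) = Mul(-893, Pow(19, -1)) = Mul(-893, Rational(1, 19)) = -47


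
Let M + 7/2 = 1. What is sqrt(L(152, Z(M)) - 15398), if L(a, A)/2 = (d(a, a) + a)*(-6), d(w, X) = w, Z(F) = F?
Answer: I*sqrt(19046) ≈ 138.01*I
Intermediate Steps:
M = -5/2 (M = -7/2 + 1 = -5/2 ≈ -2.5000)
L(a, A) = -24*a (L(a, A) = 2*((a + a)*(-6)) = 2*((2*a)*(-6)) = 2*(-12*a) = -24*a)
sqrt(L(152, Z(M)) - 15398) = sqrt(-24*152 - 15398) = sqrt(-3648 - 15398) = sqrt(-19046) = I*sqrt(19046)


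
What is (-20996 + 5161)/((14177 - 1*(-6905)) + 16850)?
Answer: -15835/37932 ≈ -0.41746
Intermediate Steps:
(-20996 + 5161)/((14177 - 1*(-6905)) + 16850) = -15835/((14177 + 6905) + 16850) = -15835/(21082 + 16850) = -15835/37932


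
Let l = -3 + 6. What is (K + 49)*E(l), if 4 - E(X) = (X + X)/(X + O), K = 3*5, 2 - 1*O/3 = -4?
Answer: 1664/7 ≈ 237.71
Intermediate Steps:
O = 18 (O = 6 - 3*(-4) = 6 + 12 = 18)
K = 15
l = 3
E(X) = 4 - 2*X/(18 + X) (E(X) = 4 - (X + X)/(X + 18) = 4 - 2*X/(18 + X))
(K + 49)*E(l) = (15 + 49)*(2*(36 + 3)/(18 + 3)) = 64*(2*39/21) = 64*(2*(1/21)*39) = 64*(26/7) = 1664/7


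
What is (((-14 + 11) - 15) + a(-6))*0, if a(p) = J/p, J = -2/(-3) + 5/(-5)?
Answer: 0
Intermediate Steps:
J = -⅓ (J = -2*(-⅓) + 5*(-⅕) = ⅔ - 1 = -⅓ ≈ -0.33333)
a(p) = -1/(3*p)
(((-14 + 11) - 15) + a(-6))*0 = (((-14 + 11) - 15) - ⅓/(-6))*0 = ((-3 - 15) - ⅓*(-⅙))*0 = (-18 + 1/18)*0 = -323/18*0 = 0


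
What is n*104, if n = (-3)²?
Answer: 936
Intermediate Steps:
n = 9
n*104 = 9*104 = 936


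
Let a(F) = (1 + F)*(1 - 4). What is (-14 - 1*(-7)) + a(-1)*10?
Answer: -7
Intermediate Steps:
a(F) = -3 - 3*F (a(F) = (1 + F)*(-3) = -3 - 3*F)
(-14 - 1*(-7)) + a(-1)*10 = (-14 - 1*(-7)) + (-3 - 3*(-1))*10 = (-14 + 7) + (-3 + 3)*10 = -7 + 0*10 = -7 + 0 = -7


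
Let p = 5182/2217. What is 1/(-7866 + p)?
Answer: -2217/17433740 ≈ -0.00012717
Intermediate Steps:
p = 5182/2217 (p = 5182*(1/2217) = 5182/2217 ≈ 2.3374)
1/(-7866 + p) = 1/(-7866 + 5182/2217) = 1/(-17433740/2217) = -2217/17433740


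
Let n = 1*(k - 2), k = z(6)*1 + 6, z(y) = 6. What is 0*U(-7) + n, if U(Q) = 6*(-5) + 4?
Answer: 10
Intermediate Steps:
k = 12 (k = 6*1 + 6 = 6 + 6 = 12)
U(Q) = -26 (U(Q) = -30 + 4 = -26)
n = 10 (n = 1*(12 - 2) = 1*10 = 10)
0*U(-7) + n = 0*(-26) + 10 = 0 + 10 = 10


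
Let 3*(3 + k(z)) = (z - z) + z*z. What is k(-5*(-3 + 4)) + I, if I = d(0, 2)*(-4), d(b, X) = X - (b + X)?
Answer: 16/3 ≈ 5.3333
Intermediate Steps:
d(b, X) = -b (d(b, X) = X - (X + b) = X + (-X - b) = -b)
k(z) = -3 + z²/3 (k(z) = -3 + ((z - z) + z*z)/3 = -3 + (0 + z²)/3 = -3 + z²/3)
I = 0 (I = -1*0*(-4) = 0*(-4) = 0)
k(-5*(-3 + 4)) + I = (-3 + (-5*(-3 + 4))²/3) + 0 = (-3 + (-5*1)²/3) + 0 = (-3 + (⅓)*(-5)²) + 0 = (-3 + (⅓)*25) + 0 = (-3 + 25/3) + 0 = 16/3 + 0 = 16/3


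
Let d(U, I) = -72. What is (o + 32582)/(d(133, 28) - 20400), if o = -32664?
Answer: 41/10236 ≈ 0.0040055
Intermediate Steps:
(o + 32582)/(d(133, 28) - 20400) = (-32664 + 32582)/(-72 - 20400) = -82/(-20472) = -82*(-1/20472) = 41/10236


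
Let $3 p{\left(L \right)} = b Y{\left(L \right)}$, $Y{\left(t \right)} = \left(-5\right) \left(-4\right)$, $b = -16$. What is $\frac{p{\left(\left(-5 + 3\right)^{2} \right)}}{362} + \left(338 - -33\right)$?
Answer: $\frac{201293}{543} \approx 370.71$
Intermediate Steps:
$Y{\left(t \right)} = 20$
$p{\left(L \right)} = - \frac{320}{3}$ ($p{\left(L \right)} = \frac{\left(-16\right) 20}{3} = \frac{1}{3} \left(-320\right) = - \frac{320}{3}$)
$\frac{p{\left(\left(-5 + 3\right)^{2} \right)}}{362} + \left(338 - -33\right) = \frac{1}{362} \left(- \frac{320}{3}\right) + \left(338 - -33\right) = \frac{1}{362} \left(- \frac{320}{3}\right) + \left(338 + 33\right) = - \frac{160}{543} + 371 = \frac{201293}{543}$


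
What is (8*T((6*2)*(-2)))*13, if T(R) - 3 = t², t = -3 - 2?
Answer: 2912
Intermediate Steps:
t = -5
T(R) = 28 (T(R) = 3 + (-5)² = 3 + 25 = 28)
(8*T((6*2)*(-2)))*13 = (8*28)*13 = 224*13 = 2912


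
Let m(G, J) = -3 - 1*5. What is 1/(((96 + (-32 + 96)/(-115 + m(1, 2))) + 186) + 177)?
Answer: 123/56393 ≈ 0.0021811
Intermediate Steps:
m(G, J) = -8 (m(G, J) = -3 - 5 = -8)
1/(((96 + (-32 + 96)/(-115 + m(1, 2))) + 186) + 177) = 1/(((96 + (-32 + 96)/(-115 - 8)) + 186) + 177) = 1/(((96 + 64/(-123)) + 186) + 177) = 1/(((96 + 64*(-1/123)) + 186) + 177) = 1/(((96 - 64/123) + 186) + 177) = 1/((11744/123 + 186) + 177) = 1/(34622/123 + 177) = 1/(56393/123) = 123/56393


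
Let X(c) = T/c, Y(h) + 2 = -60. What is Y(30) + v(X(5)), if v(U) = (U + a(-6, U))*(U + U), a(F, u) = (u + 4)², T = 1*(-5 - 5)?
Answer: -70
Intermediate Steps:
T = -10 (T = 1*(-10) = -10)
Y(h) = -62 (Y(h) = -2 - 60 = -62)
a(F, u) = (4 + u)²
X(c) = -10/c
v(U) = 2*U*(U + (4 + U)²) (v(U) = (U + (4 + U)²)*(U + U) = (U + (4 + U)²)*(2*U) = 2*U*(U + (4 + U)²))
Y(30) + v(X(5)) = -62 + 2*(-10/5)*(-10/5 + (4 - 10/5)²) = -62 + 2*(-10*⅕)*(-10*⅕ + (4 - 10*⅕)²) = -62 + 2*(-2)*(-2 + (4 - 2)²) = -62 + 2*(-2)*(-2 + 2²) = -62 + 2*(-2)*(-2 + 4) = -62 + 2*(-2)*2 = -62 - 8 = -70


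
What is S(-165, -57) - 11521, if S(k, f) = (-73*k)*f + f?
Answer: -698143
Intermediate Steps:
S(k, f) = f - 73*f*k (S(k, f) = -73*f*k + f = f - 73*f*k)
S(-165, -57) - 11521 = -57*(1 - 73*(-165)) - 11521 = -57*(1 + 12045) - 11521 = -57*12046 - 11521 = -686622 - 11521 = -698143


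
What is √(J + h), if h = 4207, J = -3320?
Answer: √887 ≈ 29.783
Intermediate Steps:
√(J + h) = √(-3320 + 4207) = √887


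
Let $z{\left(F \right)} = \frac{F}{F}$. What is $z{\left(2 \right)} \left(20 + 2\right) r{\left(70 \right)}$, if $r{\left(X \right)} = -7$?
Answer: $-154$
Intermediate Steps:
$z{\left(F \right)} = 1$
$z{\left(2 \right)} \left(20 + 2\right) r{\left(70 \right)} = 1 \left(20 + 2\right) \left(-7\right) = 1 \cdot 22 \left(-7\right) = 22 \left(-7\right) = -154$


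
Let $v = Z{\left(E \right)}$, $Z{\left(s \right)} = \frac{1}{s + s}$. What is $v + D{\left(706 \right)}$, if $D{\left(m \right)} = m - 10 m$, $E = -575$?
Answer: $- \frac{7307101}{1150} \approx -6354.0$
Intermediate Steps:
$Z{\left(s \right)} = \frac{1}{2 s}$
$v = - \frac{1}{1150}$ ($v = \frac{1}{2 \left(-575\right)} = \frac{1}{2} \left(- \frac{1}{575}\right) = - \frac{1}{1150} \approx -0.00086956$)
$D{\left(m \right)} = - 9 m$
$v + D{\left(706 \right)} = - \frac{1}{1150} - 6354 = - \frac{7307101}{1150}$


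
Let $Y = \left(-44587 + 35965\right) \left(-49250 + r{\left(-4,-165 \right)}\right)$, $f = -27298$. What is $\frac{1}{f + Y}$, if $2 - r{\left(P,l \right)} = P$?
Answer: $\frac{1}{424554470} \approx 2.3554 \cdot 10^{-9}$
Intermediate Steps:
$r{\left(P,l \right)} = 2 - P$
$Y = 424581768$ ($Y = \left(-44587 + 35965\right) \left(-49250 + \left(2 - -4\right)\right) = - 8622 \left(-49250 + \left(2 + 4\right)\right) = - 8622 \left(-49250 + 6\right) = \left(-8622\right) \left(-49244\right) = 424581768$)
$\frac{1}{f + Y} = \frac{1}{-27298 + 424581768} = \frac{1}{424554470}$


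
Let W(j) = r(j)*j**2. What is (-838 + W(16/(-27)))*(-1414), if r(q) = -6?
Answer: 288662444/243 ≈ 1.1879e+6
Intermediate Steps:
W(j) = -6*j**2
(-838 + W(16/(-27)))*(-1414) = (-838 - 6*(16/(-27))**2)*(-1414) = (-838 - 6*(16*(-1/27))**2)*(-1414) = (-838 - 6*(-16/27)**2)*(-1414) = (-838 - 6*256/729)*(-1414) = (-838 - 512/243)*(-1414) = -204146/243*(-1414) = 288662444/243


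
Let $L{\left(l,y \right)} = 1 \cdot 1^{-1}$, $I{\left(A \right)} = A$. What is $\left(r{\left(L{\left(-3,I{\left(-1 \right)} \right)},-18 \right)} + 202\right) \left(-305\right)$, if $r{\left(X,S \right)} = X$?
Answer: $-61915$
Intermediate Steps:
$L{\left(l,y \right)} = 1$ ($L{\left(l,y \right)} = 1 \cdot 1 = 1$)
$\left(r{\left(L{\left(-3,I{\left(-1 \right)} \right)},-18 \right)} + 202\right) \left(-305\right) = \left(1 + 202\right) \left(-305\right) = 203 \left(-305\right) = -61915$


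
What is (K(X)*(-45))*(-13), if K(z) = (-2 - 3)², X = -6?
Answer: 14625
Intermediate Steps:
K(z) = 25 (K(z) = (-5)² = 25)
(K(X)*(-45))*(-13) = (25*(-45))*(-13) = -1125*(-13) = 14625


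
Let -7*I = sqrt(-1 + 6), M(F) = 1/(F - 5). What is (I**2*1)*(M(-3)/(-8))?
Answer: 5/3136 ≈ 0.0015944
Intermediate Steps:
M(F) = 1/(-5 + F)
I = -sqrt(5)/7 (I = -sqrt(-1 + 6)/7 = -sqrt(5)/7 ≈ -0.31944)
(I**2*1)*(M(-3)/(-8)) = ((-sqrt(5)/7)**2*1)*(1/(-5 - 3*(-8))) = ((5/49)*1)*(-1/8/(-8)) = 5*(-1/8*(-1/8))/49 = (5/49)*(1/64) = 5/3136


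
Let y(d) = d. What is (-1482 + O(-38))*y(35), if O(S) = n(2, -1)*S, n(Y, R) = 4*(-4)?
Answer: -30590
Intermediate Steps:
n(Y, R) = -16
O(S) = -16*S
(-1482 + O(-38))*y(35) = (-1482 - 16*(-38))*35 = (-1482 + 608)*35 = -874*35 = -30590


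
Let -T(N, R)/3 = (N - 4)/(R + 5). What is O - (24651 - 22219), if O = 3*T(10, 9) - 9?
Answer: -17114/7 ≈ -2444.9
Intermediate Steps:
T(N, R) = -3*(-4 + N)/(5 + R) (T(N, R) = -3*(N - 4)/(R + 5) = -3*(-4 + N)/(5 + R))
O = -90/7 (O = 3*(3*(4 - 1*10)/(5 + 9)) - 9 = 3*(3*(4 - 10)/14) - 9 = 3*(3*(1/14)*(-6)) - 9 = 3*(-9/7) - 9 = -27/7 - 9 = -90/7 ≈ -12.857)
O - (24651 - 22219) = -90/7 - (24651 - 22219) = -90/7 - 1*2432 = -90/7 - 2432 = -17114/7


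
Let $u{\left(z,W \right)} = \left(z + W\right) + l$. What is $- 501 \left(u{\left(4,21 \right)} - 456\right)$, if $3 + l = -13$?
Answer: $223947$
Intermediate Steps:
$l = -16$ ($l = -3 - 13 = -16$)
$u{\left(z,W \right)} = -16 + W + z$ ($u{\left(z,W \right)} = \left(z + W\right) - 16 = \left(W + z\right) - 16 = -16 + W + z$)
$- 501 \left(u{\left(4,21 \right)} - 456\right) = - 501 \left(\left(-16 + 21 + 4\right) - 456\right) = - 501 \left(9 - 456\right) = \left(-501\right) \left(-447\right) = 223947$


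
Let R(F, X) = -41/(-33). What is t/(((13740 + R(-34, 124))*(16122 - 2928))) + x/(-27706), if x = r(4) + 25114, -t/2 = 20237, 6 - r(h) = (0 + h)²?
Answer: -12519445370699/13813667717367 ≈ -0.90631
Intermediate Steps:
r(h) = 6 - h² (r(h) = 6 - (0 + h)² = 6 - h²)
R(F, X) = 41/33 (R(F, X) = -41*(-1/33) = 41/33)
t = -40474 (t = -2*20237 = -40474)
x = 25104 (x = (6 - 1*4²) + 25114 = (6 - 1*16) + 25114 = (6 - 16) + 25114 = -10 + 25114 = 25104)
t/(((13740 + R(-34, 124))*(16122 - 2928))) + x/(-27706) = -40474*1/((13740 + 41/33)*(16122 - 2928)) + 25104/(-27706) = -40474/((453461/33)*13194) + 25104*(-1/27706) = -40474/1994321478/11 - 12552/13853 = -40474*11/1994321478 - 12552/13853 = -222607/997160739 - 12552/13853 = -12519445370699/13813667717367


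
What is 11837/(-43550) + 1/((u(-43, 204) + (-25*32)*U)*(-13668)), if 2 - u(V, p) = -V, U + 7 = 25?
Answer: -17435687609/64148366100 ≈ -0.27180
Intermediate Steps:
U = 18 (U = -7 + 25 = 18)
u(V, p) = 2 + V (u(V, p) = 2 - (-1)*V = 2 + V)
11837/(-43550) + 1/((u(-43, 204) + (-25*32)*U)*(-13668)) = 11837/(-43550) + 1/(((2 - 43) - 25*32*18)*(-13668)) = 11837*(-1/43550) - 1/13668/(-41 - 800*18) = -11837/43550 - 1/13668/(-41 - 14400) = -11837/43550 - 1/13668/(-14441) = -11837/43550 - 1/14441*(-1/13668) = -11837/43550 + 1/197379588 = -17435687609/64148366100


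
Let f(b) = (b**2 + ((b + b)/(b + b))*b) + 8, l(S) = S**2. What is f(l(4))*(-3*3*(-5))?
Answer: 12600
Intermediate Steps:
f(b) = 8 + b + b**2 (f(b) = (b**2 + ((2*b)/((2*b)))*b) + 8 = (b**2 + ((2*b)*(1/(2*b)))*b) + 8 = (b**2 + 1*b) + 8 = (b**2 + b) + 8 = (b + b**2) + 8 = 8 + b + b**2)
f(l(4))*(-3*3*(-5)) = (8 + 4**2 + (4**2)**2)*(-3*3*(-5)) = (8 + 16 + 16**2)*(-9*(-5)) = (8 + 16 + 256)*45 = 280*45 = 12600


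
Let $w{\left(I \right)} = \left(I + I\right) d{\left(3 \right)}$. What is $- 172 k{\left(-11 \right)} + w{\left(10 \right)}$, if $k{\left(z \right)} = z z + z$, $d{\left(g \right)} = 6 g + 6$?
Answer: $-18440$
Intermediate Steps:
$d{\left(g \right)} = 6 + 6 g$
$k{\left(z \right)} = z + z^{2}$ ($k{\left(z \right)} = z^{2} + z = z + z^{2}$)
$w{\left(I \right)} = 48 I$ ($w{\left(I \right)} = \left(I + I\right) \left(6 + 6 \cdot 3\right) = 2 I \left(6 + 18\right) = 2 I 24 = 48 I$)
$- 172 k{\left(-11 \right)} + w{\left(10 \right)} = - 172 \left(- 11 \left(1 - 11\right)\right) + 48 \cdot 10 = - 172 \left(\left(-11\right) \left(-10\right)\right) + 480 = \left(-172\right) 110 + 480 = -18920 + 480 = -18440$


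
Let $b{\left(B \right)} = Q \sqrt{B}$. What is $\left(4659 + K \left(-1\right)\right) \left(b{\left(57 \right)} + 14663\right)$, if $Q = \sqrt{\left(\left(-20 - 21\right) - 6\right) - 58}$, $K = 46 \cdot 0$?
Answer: $68314917 + 13977 i \sqrt{665} \approx 6.8315 \cdot 10^{7} + 3.6043 \cdot 10^{5} i$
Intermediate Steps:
$K = 0$
$Q = i \sqrt{105}$ ($Q = \sqrt{\left(-41 - 6\right) - 58} = \sqrt{-47 - 58} = \sqrt{-105} = i \sqrt{105} \approx 10.247 i$)
$b{\left(B \right)} = i \sqrt{105} \sqrt{B}$
$\left(4659 + K \left(-1\right)\right) \left(b{\left(57 \right)} + 14663\right) = \left(4659 + 0 \left(-1\right)\right) \left(i \sqrt{105} \sqrt{57} + 14663\right) = \left(4659 + 0\right) \left(3 i \sqrt{665} + 14663\right) = 4659 \left(14663 + 3 i \sqrt{665}\right) = 68314917 + 13977 i \sqrt{665}$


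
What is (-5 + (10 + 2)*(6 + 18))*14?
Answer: 3962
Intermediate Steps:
(-5 + (10 + 2)*(6 + 18))*14 = (-5 + 12*24)*14 = (-5 + 288)*14 = 283*14 = 3962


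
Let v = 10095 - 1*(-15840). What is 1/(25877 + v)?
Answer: 1/51812 ≈ 1.9301e-5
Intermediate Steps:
v = 25935 (v = 10095 + 15840 = 25935)
1/(25877 + v) = 1/(25877 + 25935) = 1/51812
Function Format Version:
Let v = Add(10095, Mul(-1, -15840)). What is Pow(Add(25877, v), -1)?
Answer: Rational(1, 51812) ≈ 1.9301e-5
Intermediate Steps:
v = 25935 (v = Add(10095, 15840) = 25935)
Pow(Add(25877, v), -1) = Pow(Add(25877, 25935), -1) = Pow(51812, -1) = Rational(1, 51812)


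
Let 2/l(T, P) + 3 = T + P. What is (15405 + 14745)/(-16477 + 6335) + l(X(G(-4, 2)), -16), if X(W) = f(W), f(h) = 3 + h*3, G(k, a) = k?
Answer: -216121/70994 ≈ -3.0442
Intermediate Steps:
f(h) = 3 + 3*h
X(W) = 3 + 3*W
l(T, P) = 2/(-3 + P + T) (l(T, P) = 2/(-3 + (T + P)) = 2/(-3 + (P + T)) = 2/(-3 + P + T))
(15405 + 14745)/(-16477 + 6335) + l(X(G(-4, 2)), -16) = (15405 + 14745)/(-16477 + 6335) + 2/(-3 - 16 + (3 + 3*(-4))) = 30150/(-10142) + 2/(-3 - 16 + (3 - 12)) = 30150*(-1/10142) + 2/(-3 - 16 - 9) = -15075/5071 + 2/(-28) = -15075/5071 + 2*(-1/28) = -15075/5071 - 1/14 = -216121/70994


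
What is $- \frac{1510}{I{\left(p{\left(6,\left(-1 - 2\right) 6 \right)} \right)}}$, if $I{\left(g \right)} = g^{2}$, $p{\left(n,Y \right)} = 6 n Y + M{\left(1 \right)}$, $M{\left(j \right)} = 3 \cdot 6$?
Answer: $- \frac{151}{39690} \approx -0.0038045$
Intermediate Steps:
$M{\left(j \right)} = 18$
$p{\left(n,Y \right)} = 18 + 6 Y n$ ($p{\left(n,Y \right)} = 6 n Y + 18 = 6 Y n + 18 = 18 + 6 Y n$)
$- \frac{1510}{I{\left(p{\left(6,\left(-1 - 2\right) 6 \right)} \right)}} = - \frac{1510}{\left(18 + 6 \left(-1 - 2\right) 6 \cdot 6\right)^{2}} = - \frac{1510}{\left(18 + 6 \left(\left(-3\right) 6\right) 6\right)^{2}} = - \frac{1510}{\left(18 + 6 \left(-18\right) 6\right)^{2}} = - \frac{1510}{\left(18 - 648\right)^{2}} = - \frac{1510}{\left(-630\right)^{2}} = - \frac{1510}{396900} = \left(-1510\right) \frac{1}{396900} = - \frac{151}{39690}$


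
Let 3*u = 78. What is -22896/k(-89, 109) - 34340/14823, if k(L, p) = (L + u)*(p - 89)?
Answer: 8225528/518805 ≈ 15.855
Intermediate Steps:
u = 26 (u = (1/3)*78 = 26)
k(L, p) = (-89 + p)*(26 + L) (k(L, p) = (L + 26)*(p - 89) = (26 + L)*(-89 + p) = (-89 + p)*(26 + L))
-22896/k(-89, 109) - 34340/14823 = -22896/(-2314 - 89*(-89) + 26*109 - 89*109) - 34340/14823 = -22896/(-2314 + 7921 + 2834 - 9701) - 34340*1/14823 = -22896/(-1260) - 34340/14823 = -22896*(-1/1260) - 34340/14823 = 636/35 - 34340/14823 = 8225528/518805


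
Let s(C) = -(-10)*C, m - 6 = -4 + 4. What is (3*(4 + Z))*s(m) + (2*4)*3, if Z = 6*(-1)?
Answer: -336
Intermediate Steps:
m = 6 (m = 6 + (-4 + 4) = 6 + 0 = 6)
Z = -6
s(C) = 10*C
(3*(4 + Z))*s(m) + (2*4)*3 = (3*(4 - 6))*(10*6) + (2*4)*3 = (3*(-2))*60 + 8*3 = -6*60 + 24 = -360 + 24 = -336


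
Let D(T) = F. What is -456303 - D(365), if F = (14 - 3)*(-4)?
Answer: -456259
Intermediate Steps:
F = -44 (F = 11*(-4) = -44)
D(T) = -44
-456303 - D(365) = -456303 - 1*(-44) = -456303 + 44 = -456259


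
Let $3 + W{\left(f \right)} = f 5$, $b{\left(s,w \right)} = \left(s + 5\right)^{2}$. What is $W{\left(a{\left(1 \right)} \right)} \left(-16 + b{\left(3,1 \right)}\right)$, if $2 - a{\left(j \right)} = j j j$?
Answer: $96$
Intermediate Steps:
$b{\left(s,w \right)} = \left(5 + s\right)^{2}$
$a{\left(j \right)} = 2 - j^{3}$ ($a{\left(j \right)} = 2 - j j j = 2 - j^{2} j = 2 - j^{3}$)
$W{\left(f \right)} = -3 + 5 f$ ($W{\left(f \right)} = -3 + f 5 = -3 + 5 f$)
$W{\left(a{\left(1 \right)} \right)} \left(-16 + b{\left(3,1 \right)}\right) = \left(-3 + 5 \left(2 - 1^{3}\right)\right) \left(-16 + \left(5 + 3\right)^{2}\right) = \left(-3 + 5 \left(2 - 1\right)\right) \left(-16 + 8^{2}\right) = \left(-3 + 5 \left(2 - 1\right)\right) \left(-16 + 64\right) = \left(-3 + 5 \cdot 1\right) 48 = \left(-3 + 5\right) 48 = 2 \cdot 48 = 96$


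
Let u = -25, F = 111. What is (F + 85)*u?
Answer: -4900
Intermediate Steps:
(F + 85)*u = (111 + 85)*(-25) = 196*(-25) = -4900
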